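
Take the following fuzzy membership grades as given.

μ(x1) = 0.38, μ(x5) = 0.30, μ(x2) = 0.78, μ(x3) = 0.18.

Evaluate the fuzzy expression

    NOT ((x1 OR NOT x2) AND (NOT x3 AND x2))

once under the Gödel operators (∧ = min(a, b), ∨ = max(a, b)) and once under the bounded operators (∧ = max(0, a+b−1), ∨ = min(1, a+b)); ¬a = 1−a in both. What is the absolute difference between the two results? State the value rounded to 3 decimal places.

Under Gödel:
  NOT x2 = 1 − 0.78 = 0.22
  x1 OR NOT x2 = max(a, b) on (0.38, 0.22) = 0.38
  NOT x3 = 1 − 0.18 = 0.82
  NOT x3 AND x2 = min(a, b) on (0.82, 0.78) = 0.78
  (x1 OR NOT x2) AND (NOT x3 AND x2) = min(a, b) on (0.38, 0.78) = 0.38
  NOT ((x1 OR NOT x2) AND (NOT x3 AND x2)) = 1 − 0.38 = 0.62
  → value = 0.6200
Under bounded:
  NOT x2 = 1 − 0.78 = 0.22
  x1 OR NOT x2 = min(1, a+b) on (0.38, 0.22) = 0.60
  NOT x3 = 1 − 0.18 = 0.82
  NOT x3 AND x2 = max(0, a+b−1) on (0.82, 0.78) = 0.60
  (x1 OR NOT x2) AND (NOT x3 AND x2) = max(0, a+b−1) on (0.60, 0.60) = 0.20
  NOT ((x1 OR NOT x2) AND (NOT x3 AND x2)) = 1 − 0.20 = 0.80
  → value = 0.8000
|0.6200 − 0.8000| = 0.180

0.180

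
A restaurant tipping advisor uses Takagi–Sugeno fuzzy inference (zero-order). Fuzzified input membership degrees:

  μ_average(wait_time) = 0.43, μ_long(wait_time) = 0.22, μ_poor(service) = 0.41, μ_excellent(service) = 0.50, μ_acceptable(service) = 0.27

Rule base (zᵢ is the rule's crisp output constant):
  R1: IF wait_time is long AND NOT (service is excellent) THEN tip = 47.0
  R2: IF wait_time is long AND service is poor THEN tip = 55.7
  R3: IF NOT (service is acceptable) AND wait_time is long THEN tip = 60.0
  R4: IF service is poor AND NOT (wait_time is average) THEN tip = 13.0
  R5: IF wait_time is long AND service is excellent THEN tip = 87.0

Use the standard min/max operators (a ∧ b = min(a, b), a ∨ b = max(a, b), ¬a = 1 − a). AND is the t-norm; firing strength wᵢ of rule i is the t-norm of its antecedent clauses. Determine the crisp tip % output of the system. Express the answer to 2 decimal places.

R1 (z=47.0): long=0.22, ¬excellent=1−0.50=0.50; AND[min(a, b)] → w = 0.22
R2 (z=55.7): long=0.22, poor=0.41; AND[min(a, b)] → w = 0.22
R3 (z=60.0): ¬acceptable=1−0.27=0.73, long=0.22; AND[min(a, b)] → w = 0.22
R4 (z=13.0): poor=0.41, ¬average=1−0.43=0.57; AND[min(a, b)] → w = 0.41
R5 (z=87.0): long=0.22, excellent=0.50; AND[min(a, b)] → w = 0.22
Weighted average = (0.22·47.0 + 0.22·55.7 + 0.22·60.0 + 0.41·13.0 + 0.22·87.0) / (0.22 + 0.22 + 0.22 + 0.41 + 0.22)
  = 60.2640 / 1.2900 = 46.72

46.72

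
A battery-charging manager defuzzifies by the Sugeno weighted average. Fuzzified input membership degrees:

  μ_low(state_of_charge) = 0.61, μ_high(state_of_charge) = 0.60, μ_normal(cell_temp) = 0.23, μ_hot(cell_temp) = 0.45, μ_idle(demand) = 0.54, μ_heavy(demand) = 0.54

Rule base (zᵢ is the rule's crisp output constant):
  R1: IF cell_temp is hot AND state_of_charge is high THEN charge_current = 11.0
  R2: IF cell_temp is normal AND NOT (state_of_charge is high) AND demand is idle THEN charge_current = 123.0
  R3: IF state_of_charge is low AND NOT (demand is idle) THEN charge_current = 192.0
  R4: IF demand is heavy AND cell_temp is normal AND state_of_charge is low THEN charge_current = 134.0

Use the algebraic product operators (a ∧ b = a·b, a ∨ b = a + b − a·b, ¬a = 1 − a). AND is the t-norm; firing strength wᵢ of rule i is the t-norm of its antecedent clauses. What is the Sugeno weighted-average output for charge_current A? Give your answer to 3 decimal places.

108.141

R1 (z=11.0): hot=0.45, high=0.60; AND[a·b] → w = 0.2700
R2 (z=123.0): normal=0.23, ¬high=1−0.60=0.40, idle=0.54; AND[a·b] → w = 0.0497
R3 (z=192.0): low=0.61, ¬idle=1−0.54=0.46; AND[a·b] → w = 0.2806
R4 (z=134.0): heavy=0.54, normal=0.23, low=0.61; AND[a·b] → w = 0.0758
Weighted average = (0.2700·11.0 + 0.0497·123.0 + 0.2806·192.0 + 0.0758·134.0) / (0.2700 + 0.0497 + 0.2806 + 0.0758)
  = 73.1079 / 0.6760 = 108.141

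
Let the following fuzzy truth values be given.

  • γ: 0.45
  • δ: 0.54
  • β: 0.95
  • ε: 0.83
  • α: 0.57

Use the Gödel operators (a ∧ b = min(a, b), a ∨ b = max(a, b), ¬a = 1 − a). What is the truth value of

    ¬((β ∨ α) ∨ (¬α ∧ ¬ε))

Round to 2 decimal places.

β ∨ α = max(a, b) on (0.95, 0.57) = 0.95
¬α = 1 − 0.57 = 0.43
¬ε = 1 − 0.83 = 0.17
¬α ∧ ¬ε = min(a, b) on (0.43, 0.17) = 0.17
(β ∨ α) ∨ (¬α ∧ ¬ε) = max(a, b) on (0.95, 0.17) = 0.95
¬((β ∨ α) ∨ (¬α ∧ ¬ε)) = 1 − 0.95 = 0.05

0.05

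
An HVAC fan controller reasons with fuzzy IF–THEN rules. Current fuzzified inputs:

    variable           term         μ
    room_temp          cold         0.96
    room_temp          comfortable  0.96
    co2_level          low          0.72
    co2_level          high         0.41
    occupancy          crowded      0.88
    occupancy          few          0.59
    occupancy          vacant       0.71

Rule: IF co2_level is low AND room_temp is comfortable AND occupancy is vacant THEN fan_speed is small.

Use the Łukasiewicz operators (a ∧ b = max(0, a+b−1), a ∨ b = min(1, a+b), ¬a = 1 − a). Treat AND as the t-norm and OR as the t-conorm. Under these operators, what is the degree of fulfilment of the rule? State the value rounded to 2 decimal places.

0.39

firing strength: low=0.72, comfortable=0.96, vacant=0.71; AND[max(0, a+b−1)] → w = 0.39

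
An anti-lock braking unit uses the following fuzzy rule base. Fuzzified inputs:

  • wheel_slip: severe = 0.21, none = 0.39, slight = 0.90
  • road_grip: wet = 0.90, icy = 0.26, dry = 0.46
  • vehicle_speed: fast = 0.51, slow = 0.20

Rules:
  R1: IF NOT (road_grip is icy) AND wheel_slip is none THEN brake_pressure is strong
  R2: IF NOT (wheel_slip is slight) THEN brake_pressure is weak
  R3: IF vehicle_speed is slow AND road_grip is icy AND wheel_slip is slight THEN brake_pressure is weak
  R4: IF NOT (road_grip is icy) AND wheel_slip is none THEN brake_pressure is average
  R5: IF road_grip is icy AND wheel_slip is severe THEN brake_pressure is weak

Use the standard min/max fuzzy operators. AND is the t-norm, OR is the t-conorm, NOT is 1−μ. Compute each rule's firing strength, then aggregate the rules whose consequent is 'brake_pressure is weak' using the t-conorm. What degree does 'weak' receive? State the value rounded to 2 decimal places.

R1: ¬icy=1−0.26=0.74, none=0.39; AND[min(a, b)] → w = 0.39
R2: ¬slight=1−0.90=0.10 → w = 0.10
R3: slow=0.20, icy=0.26, slight=0.90; AND[min(a, b)] → w = 0.20
R4: ¬icy=1−0.26=0.74, none=0.39; AND[min(a, b)] → w = 0.39
R5: icy=0.26, severe=0.21; AND[min(a, b)] → w = 0.21
Rules with consequent 'weak': {R2, R3, R5} → strengths 0.10, 0.20, 0.21
Aggregate via t-conorm [max(a, b)]: 0.21

0.21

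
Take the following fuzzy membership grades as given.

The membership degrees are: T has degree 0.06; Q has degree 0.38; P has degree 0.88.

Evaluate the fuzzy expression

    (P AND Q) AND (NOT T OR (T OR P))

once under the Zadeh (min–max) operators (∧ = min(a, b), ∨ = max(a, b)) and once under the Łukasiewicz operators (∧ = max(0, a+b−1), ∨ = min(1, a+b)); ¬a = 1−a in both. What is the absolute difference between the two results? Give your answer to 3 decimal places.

0.120

Under Zadeh (min–max):
  P AND Q = min(a, b) on (0.88, 0.38) = 0.38
  NOT T = 1 − 0.06 = 0.94
  T OR P = max(a, b) on (0.06, 0.88) = 0.88
  NOT T OR (T OR P) = max(a, b) on (0.94, 0.88) = 0.94
  (P AND Q) AND (NOT T OR (T OR P)) = min(a, b) on (0.38, 0.94) = 0.38
  → value = 0.3800
Under Łukasiewicz:
  P AND Q = max(0, a+b−1) on (0.88, 0.38) = 0.26
  NOT T = 1 − 0.06 = 0.94
  T OR P = min(1, a+b) on (0.06, 0.88) = 0.94
  NOT T OR (T OR P) = min(1, a+b) on (0.94, 0.94) = 1.00
  (P AND Q) AND (NOT T OR (T OR P)) = max(0, a+b−1) on (0.26, 1.00) = 0.26
  → value = 0.2600
|0.3800 − 0.2600| = 0.120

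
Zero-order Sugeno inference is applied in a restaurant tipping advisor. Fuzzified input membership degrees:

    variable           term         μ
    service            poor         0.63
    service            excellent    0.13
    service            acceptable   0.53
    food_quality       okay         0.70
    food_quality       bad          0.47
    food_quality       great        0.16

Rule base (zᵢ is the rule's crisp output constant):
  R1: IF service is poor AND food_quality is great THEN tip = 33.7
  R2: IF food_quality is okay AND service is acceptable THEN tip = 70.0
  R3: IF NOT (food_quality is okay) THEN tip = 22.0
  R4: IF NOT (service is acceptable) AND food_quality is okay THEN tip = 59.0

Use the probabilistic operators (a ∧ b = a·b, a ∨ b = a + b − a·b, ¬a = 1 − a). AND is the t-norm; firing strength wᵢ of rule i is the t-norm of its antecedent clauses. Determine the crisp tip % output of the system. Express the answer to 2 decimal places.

50.31

R1 (z=33.7): poor=0.63, great=0.16; AND[a·b] → w = 0.1008
R2 (z=70.0): okay=0.70, acceptable=0.53; AND[a·b] → w = 0.3710
R3 (z=22.0): ¬okay=1−0.70=0.30 → w = 0.3000
R4 (z=59.0): ¬acceptable=1−0.53=0.47, okay=0.70; AND[a·b] → w = 0.3290
Weighted average = (0.1008·33.7 + 0.3710·70.0 + 0.3000·22.0 + 0.3290·59.0) / (0.1008 + 0.3710 + 0.3000 + 0.3290)
  = 55.3780 / 1.1008 = 50.31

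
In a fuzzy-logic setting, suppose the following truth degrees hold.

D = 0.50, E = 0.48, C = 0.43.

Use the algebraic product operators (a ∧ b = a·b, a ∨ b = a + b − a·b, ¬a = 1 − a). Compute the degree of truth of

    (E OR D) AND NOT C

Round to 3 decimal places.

0.422

E OR D = a + b − a·b on (0.4800, 0.5000) = 0.7400
NOT C = 1 − 0.4300 = 0.5700
(E OR D) AND NOT C = a·b on (0.7400, 0.5700) = 0.4218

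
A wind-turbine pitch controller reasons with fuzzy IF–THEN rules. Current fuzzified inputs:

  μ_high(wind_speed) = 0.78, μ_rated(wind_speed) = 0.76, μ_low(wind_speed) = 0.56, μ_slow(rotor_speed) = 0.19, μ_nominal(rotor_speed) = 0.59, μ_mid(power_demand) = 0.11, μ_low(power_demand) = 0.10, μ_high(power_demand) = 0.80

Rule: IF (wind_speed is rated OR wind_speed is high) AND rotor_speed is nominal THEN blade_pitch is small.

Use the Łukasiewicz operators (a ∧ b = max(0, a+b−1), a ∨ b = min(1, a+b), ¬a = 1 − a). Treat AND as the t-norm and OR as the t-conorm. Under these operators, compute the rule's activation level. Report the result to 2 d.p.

0.59

firing strength: (rated=0.76 OR high=0.78) = 1.00; AND[max(0, a+b−1)] with nominal=0.59 → w = 0.59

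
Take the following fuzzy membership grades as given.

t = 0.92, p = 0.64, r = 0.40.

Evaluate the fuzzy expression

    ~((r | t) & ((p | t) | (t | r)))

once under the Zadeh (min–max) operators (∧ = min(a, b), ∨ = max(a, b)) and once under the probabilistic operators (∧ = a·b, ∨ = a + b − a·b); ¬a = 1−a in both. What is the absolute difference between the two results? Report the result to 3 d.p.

Under Zadeh (min–max):
  r | t = max(a, b) on (0.40, 0.92) = 0.92
  p | t = max(a, b) on (0.64, 0.92) = 0.92
  t | r = max(a, b) on (0.92, 0.40) = 0.92
  (p | t) | (t | r) = max(a, b) on (0.92, 0.92) = 0.92
  (r | t) & ((p | t) | (t | r)) = min(a, b) on (0.92, 0.92) = 0.92
  ~((r | t) & ((p | t) | (t | r))) = 1 − 0.92 = 0.08
  → value = 0.0800
Under probabilistic:
  r | t = a + b − a·b on (0.4000, 0.9200) = 0.9520
  p | t = a + b − a·b on (0.6400, 0.9200) = 0.9712
  t | r = a + b − a·b on (0.9200, 0.4000) = 0.9520
  (p | t) | (t | r) = a + b − a·b on (0.9712, 0.9520) = 0.9986
  (r | t) & ((p | t) | (t | r)) = a·b on (0.9520, 0.9986) = 0.9507
  ~((r | t) & ((p | t) | (t | r))) = 1 − 0.9507 = 0.0493
  → value = 0.0493
|0.0800 − 0.0493| = 0.031

0.031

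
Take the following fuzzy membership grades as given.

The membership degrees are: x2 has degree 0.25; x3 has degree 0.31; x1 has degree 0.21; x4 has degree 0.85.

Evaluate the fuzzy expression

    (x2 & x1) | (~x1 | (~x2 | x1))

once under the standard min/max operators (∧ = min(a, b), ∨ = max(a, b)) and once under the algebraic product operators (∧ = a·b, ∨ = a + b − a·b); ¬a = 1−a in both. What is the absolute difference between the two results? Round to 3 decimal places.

0.171

Under standard min/max:
  x2 & x1 = min(a, b) on (0.25, 0.21) = 0.21
  ~x1 = 1 − 0.21 = 0.79
  ~x2 = 1 − 0.25 = 0.75
  ~x2 | x1 = max(a, b) on (0.75, 0.21) = 0.75
  ~x1 | (~x2 | x1) = max(a, b) on (0.79, 0.75) = 0.79
  (x2 & x1) | (~x1 | (~x2 | x1)) = max(a, b) on (0.21, 0.79) = 0.79
  → value = 0.7900
Under algebraic product:
  x2 & x1 = a·b on (0.2500, 0.2100) = 0.0525
  ~x1 = 1 − 0.2100 = 0.7900
  ~x2 = 1 − 0.2500 = 0.7500
  ~x2 | x1 = a + b − a·b on (0.7500, 0.2100) = 0.8025
  ~x1 | (~x2 | x1) = a + b − a·b on (0.7900, 0.8025) = 0.9585
  (x2 & x1) | (~x1 | (~x2 | x1)) = a + b − a·b on (0.0525, 0.9585) = 0.9607
  → value = 0.9607
|0.7900 − 0.9607| = 0.171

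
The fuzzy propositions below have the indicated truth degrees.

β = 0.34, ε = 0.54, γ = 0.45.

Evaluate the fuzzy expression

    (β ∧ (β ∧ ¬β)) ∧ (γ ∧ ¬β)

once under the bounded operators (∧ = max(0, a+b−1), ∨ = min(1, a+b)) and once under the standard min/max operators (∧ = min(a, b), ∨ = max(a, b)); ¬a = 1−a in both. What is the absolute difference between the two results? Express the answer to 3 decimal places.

Under bounded:
  ¬β = 1 − 0.34 = 0.66
  β ∧ ¬β = max(0, a+b−1) on (0.34, 0.66) = 0.00
  β ∧ (β ∧ ¬β) = max(0, a+b−1) on (0.34, 0.00) = 0.00
  ¬β = 1 − 0.34 = 0.66
  γ ∧ ¬β = max(0, a+b−1) on (0.45, 0.66) = 0.11
  (β ∧ (β ∧ ¬β)) ∧ (γ ∧ ¬β) = max(0, a+b−1) on (0.00, 0.11) = 0.00
  → value = 0.0000
Under standard min/max:
  ¬β = 1 − 0.34 = 0.66
  β ∧ ¬β = min(a, b) on (0.34, 0.66) = 0.34
  β ∧ (β ∧ ¬β) = min(a, b) on (0.34, 0.34) = 0.34
  ¬β = 1 − 0.34 = 0.66
  γ ∧ ¬β = min(a, b) on (0.45, 0.66) = 0.45
  (β ∧ (β ∧ ¬β)) ∧ (γ ∧ ¬β) = min(a, b) on (0.34, 0.45) = 0.34
  → value = 0.3400
|0.0000 − 0.3400| = 0.340

0.340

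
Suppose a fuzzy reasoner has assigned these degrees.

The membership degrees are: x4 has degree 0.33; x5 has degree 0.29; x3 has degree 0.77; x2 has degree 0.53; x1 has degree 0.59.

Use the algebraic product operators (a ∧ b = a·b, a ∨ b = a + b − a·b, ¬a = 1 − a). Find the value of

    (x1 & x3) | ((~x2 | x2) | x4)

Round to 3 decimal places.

0.909

x1 & x3 = a·b on (0.5900, 0.7700) = 0.4543
~x2 = 1 − 0.5300 = 0.4700
~x2 | x2 = a + b − a·b on (0.4700, 0.5300) = 0.7509
(~x2 | x2) | x4 = a + b − a·b on (0.7509, 0.3300) = 0.8331
(x1 & x3) | ((~x2 | x2) | x4) = a + b − a·b on (0.4543, 0.8331) = 0.9089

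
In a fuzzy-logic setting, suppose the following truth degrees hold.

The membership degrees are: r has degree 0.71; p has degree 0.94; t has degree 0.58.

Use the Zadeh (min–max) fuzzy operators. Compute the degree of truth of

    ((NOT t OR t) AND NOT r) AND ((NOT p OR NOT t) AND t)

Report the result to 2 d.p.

NOT t = 1 − 0.58 = 0.42
NOT t OR t = max(a, b) on (0.42, 0.58) = 0.58
NOT r = 1 − 0.71 = 0.29
(NOT t OR t) AND NOT r = min(a, b) on (0.58, 0.29) = 0.29
NOT p = 1 − 0.94 = 0.06
NOT t = 1 − 0.58 = 0.42
NOT p OR NOT t = max(a, b) on (0.06, 0.42) = 0.42
(NOT p OR NOT t) AND t = min(a, b) on (0.42, 0.58) = 0.42
((NOT t OR t) AND NOT r) AND ((NOT p OR NOT t) AND t) = min(a, b) on (0.29, 0.42) = 0.29

0.29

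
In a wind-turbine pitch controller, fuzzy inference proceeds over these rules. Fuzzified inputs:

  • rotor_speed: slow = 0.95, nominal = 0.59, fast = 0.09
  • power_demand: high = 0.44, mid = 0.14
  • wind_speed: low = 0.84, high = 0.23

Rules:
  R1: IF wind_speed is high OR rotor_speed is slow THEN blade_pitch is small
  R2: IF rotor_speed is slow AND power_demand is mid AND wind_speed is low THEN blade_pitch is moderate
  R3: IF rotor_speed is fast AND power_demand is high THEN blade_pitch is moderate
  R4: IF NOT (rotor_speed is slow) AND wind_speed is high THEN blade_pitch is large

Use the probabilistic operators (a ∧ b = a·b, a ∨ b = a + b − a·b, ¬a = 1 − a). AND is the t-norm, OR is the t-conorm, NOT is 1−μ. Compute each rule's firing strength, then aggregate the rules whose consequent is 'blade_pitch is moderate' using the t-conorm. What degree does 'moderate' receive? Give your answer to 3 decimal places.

0.147

R1: high=0.23, slow=0.95; OR[a + b − a·b] → w = 0.9615
R2: slow=0.95, mid=0.14, low=0.84; AND[a·b] → w = 0.1117
R3: fast=0.09, high=0.44; AND[a·b] → w = 0.0396
R4: ¬slow=1−0.95=0.05, high=0.23; AND[a·b] → w = 0.0115
Rules with consequent 'moderate': {R2, R3} → strengths 0.1117, 0.0396
Aggregate via t-conorm [a + b − a·b]: 0.1469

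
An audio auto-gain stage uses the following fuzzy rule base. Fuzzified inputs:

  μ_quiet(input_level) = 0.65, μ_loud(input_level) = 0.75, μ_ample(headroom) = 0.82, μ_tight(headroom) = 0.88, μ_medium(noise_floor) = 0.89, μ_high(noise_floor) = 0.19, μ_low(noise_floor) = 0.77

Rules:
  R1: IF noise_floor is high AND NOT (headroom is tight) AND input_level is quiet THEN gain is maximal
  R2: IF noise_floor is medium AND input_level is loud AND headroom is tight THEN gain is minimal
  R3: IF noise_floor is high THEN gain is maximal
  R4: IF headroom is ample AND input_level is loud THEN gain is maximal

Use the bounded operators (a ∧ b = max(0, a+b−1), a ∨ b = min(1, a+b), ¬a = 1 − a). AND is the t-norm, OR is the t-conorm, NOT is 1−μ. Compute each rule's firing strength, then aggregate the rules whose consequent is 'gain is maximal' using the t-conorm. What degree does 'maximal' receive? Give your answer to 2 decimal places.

R1: high=0.19, ¬tight=1−0.88=0.12, quiet=0.65; AND[max(0, a+b−1)] → w = 0.00
R2: medium=0.89, loud=0.75, tight=0.88; AND[max(0, a+b−1)] → w = 0.52
R3: high=0.19 → w = 0.19
R4: ample=0.82, loud=0.75; AND[max(0, a+b−1)] → w = 0.57
Rules with consequent 'maximal': {R1, R3, R4} → strengths 0.00, 0.19, 0.57
Aggregate via t-conorm [min(1, a+b)]: 0.76

0.76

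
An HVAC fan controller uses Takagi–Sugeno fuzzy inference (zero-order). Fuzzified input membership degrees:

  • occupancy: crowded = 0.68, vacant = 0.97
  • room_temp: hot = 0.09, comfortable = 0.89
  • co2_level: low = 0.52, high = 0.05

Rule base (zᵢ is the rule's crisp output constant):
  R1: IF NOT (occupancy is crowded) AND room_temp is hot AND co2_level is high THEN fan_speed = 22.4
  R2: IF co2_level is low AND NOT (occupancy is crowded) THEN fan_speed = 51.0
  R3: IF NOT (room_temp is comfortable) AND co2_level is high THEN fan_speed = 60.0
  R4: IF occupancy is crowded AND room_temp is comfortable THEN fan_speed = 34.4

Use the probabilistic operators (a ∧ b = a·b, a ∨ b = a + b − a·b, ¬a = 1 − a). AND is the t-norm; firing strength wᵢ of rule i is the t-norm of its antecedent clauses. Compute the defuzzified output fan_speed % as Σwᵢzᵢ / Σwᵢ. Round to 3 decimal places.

R1 (z=22.4): ¬crowded=1−0.68=0.32, hot=0.09, high=0.05; AND[a·b] → w = 0.0014
R2 (z=51.0): low=0.52, ¬crowded=1−0.68=0.32; AND[a·b] → w = 0.1664
R3 (z=60.0): ¬comfortable=1−0.89=0.11, high=0.05; AND[a·b] → w = 0.0055
R4 (z=34.4): crowded=0.68, comfortable=0.89; AND[a·b] → w = 0.6052
Weighted average = (0.0014·22.4 + 0.1664·51.0 + 0.0055·60.0 + 0.6052·34.4) / (0.0014 + 0.1664 + 0.0055 + 0.6052)
  = 29.6675 / 0.7785 = 38.107

38.107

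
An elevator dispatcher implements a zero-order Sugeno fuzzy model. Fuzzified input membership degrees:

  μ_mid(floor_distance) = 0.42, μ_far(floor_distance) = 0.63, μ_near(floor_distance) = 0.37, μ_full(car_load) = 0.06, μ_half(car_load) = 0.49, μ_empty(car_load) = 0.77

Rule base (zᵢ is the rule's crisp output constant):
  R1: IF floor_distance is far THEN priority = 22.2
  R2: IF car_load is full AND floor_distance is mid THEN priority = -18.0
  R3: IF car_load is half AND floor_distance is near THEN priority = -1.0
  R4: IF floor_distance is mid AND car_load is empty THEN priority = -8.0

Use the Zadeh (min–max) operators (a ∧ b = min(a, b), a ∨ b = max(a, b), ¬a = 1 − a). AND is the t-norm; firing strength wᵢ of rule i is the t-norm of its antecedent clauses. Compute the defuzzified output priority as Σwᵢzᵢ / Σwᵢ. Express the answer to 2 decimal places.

R1 (z=22.2): far=0.63 → w = 0.63
R2 (z=-18.0): full=0.06, mid=0.42; AND[min(a, b)] → w = 0.06
R3 (z=-1.0): half=0.49, near=0.37; AND[min(a, b)] → w = 0.37
R4 (z=-8.0): mid=0.42, empty=0.77; AND[min(a, b)] → w = 0.42
Weighted average = (0.63·22.2 + 0.06·-18.0 + 0.37·-1.0 + 0.42·-8.0) / (0.63 + 0.06 + 0.37 + 0.42)
  = 9.1760 / 1.4800 = 6.20

6.20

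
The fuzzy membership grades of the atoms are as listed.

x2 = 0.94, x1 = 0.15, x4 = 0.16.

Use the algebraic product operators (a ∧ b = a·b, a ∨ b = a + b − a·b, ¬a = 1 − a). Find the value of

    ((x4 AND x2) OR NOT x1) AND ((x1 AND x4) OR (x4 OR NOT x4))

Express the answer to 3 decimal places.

x4 AND x2 = a·b on (0.1600, 0.9400) = 0.1504
NOT x1 = 1 − 0.1500 = 0.8500
(x4 AND x2) OR NOT x1 = a + b − a·b on (0.1504, 0.8500) = 0.8726
x1 AND x4 = a·b on (0.1500, 0.1600) = 0.0240
NOT x4 = 1 − 0.1600 = 0.8400
x4 OR NOT x4 = a + b − a·b on (0.1600, 0.8400) = 0.8656
(x1 AND x4) OR (x4 OR NOT x4) = a + b − a·b on (0.0240, 0.8656) = 0.8688
((x4 AND x2) OR NOT x1) AND ((x1 AND x4) OR (x4 OR NOT x4)) = a·b on (0.8726, 0.8688) = 0.7581

0.758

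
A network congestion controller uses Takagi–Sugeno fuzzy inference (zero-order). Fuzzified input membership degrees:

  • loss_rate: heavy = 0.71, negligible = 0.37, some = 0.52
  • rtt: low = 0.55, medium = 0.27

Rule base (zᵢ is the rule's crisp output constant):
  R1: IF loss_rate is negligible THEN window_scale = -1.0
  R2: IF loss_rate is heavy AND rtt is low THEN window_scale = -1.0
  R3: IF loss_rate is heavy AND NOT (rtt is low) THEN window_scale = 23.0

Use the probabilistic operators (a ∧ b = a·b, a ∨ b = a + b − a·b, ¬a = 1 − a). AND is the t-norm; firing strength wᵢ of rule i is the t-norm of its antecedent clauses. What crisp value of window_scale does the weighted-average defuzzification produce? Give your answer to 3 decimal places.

R1 (z=-1.0): negligible=0.37 → w = 0.3700
R2 (z=-1.0): heavy=0.71, low=0.55; AND[a·b] → w = 0.3905
R3 (z=23.0): heavy=0.71, ¬low=1−0.55=0.45; AND[a·b] → w = 0.3195
Weighted average = (0.3700·-1.0 + 0.3905·-1.0 + 0.3195·23.0) / (0.3700 + 0.3905 + 0.3195)
  = 6.5880 / 1.0800 = 6.100

6.100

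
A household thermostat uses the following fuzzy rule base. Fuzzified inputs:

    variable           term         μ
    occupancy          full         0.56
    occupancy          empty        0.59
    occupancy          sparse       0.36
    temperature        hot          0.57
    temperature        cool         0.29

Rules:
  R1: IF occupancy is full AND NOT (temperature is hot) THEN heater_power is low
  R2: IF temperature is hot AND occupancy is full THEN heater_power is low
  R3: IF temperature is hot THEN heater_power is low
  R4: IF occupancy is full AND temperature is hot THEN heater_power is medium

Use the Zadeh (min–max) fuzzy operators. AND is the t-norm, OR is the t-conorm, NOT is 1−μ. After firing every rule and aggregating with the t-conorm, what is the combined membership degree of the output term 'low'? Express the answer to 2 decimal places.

R1: full=0.56, ¬hot=1−0.57=0.43; AND[min(a, b)] → w = 0.43
R2: hot=0.57, full=0.56; AND[min(a, b)] → w = 0.56
R3: hot=0.57 → w = 0.57
R4: full=0.56, hot=0.57; AND[min(a, b)] → w = 0.56
Rules with consequent 'low': {R1, R2, R3} → strengths 0.43, 0.56, 0.57
Aggregate via t-conorm [max(a, b)]: 0.57

0.57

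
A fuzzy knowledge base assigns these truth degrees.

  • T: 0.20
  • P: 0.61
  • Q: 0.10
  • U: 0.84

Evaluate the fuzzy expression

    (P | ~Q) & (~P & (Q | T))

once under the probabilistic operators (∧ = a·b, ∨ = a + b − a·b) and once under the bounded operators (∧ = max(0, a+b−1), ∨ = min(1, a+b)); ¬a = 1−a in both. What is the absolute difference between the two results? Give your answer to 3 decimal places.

Under probabilistic:
  ~Q = 1 − 0.1000 = 0.9000
  P | ~Q = a + b − a·b on (0.6100, 0.9000) = 0.9610
  ~P = 1 − 0.6100 = 0.3900
  Q | T = a + b − a·b on (0.1000, 0.2000) = 0.2800
  ~P & (Q | T) = a·b on (0.3900, 0.2800) = 0.1092
  (P | ~Q) & (~P & (Q | T)) = a·b on (0.9610, 0.1092) = 0.1049
  → value = 0.1049
Under bounded:
  ~Q = 1 − 0.10 = 0.90
  P | ~Q = min(1, a+b) on (0.61, 0.90) = 1.00
  ~P = 1 − 0.61 = 0.39
  Q | T = min(1, a+b) on (0.10, 0.20) = 0.30
  ~P & (Q | T) = max(0, a+b−1) on (0.39, 0.30) = 0.00
  (P | ~Q) & (~P & (Q | T)) = max(0, a+b−1) on (1.00, 0.00) = 0.00
  → value = 0.0000
|0.1049 − 0.0000| = 0.105

0.105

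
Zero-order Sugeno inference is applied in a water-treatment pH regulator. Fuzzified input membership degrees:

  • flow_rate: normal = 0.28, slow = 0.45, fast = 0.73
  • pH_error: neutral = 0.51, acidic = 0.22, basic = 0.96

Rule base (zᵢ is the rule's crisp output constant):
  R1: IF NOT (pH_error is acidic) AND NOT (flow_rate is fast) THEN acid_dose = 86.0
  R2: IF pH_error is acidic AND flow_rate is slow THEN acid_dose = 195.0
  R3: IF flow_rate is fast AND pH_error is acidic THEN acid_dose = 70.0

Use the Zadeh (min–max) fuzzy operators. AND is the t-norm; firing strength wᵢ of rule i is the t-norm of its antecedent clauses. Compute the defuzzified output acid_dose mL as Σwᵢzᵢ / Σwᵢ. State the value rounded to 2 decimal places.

R1 (z=86.0): ¬acidic=1−0.22=0.78, ¬fast=1−0.73=0.27; AND[min(a, b)] → w = 0.27
R2 (z=195.0): acidic=0.22, slow=0.45; AND[min(a, b)] → w = 0.22
R3 (z=70.0): fast=0.73, acidic=0.22; AND[min(a, b)] → w = 0.22
Weighted average = (0.27·86.0 + 0.22·195.0 + 0.22·70.0) / (0.27 + 0.22 + 0.22)
  = 81.5200 / 0.7100 = 114.82

114.82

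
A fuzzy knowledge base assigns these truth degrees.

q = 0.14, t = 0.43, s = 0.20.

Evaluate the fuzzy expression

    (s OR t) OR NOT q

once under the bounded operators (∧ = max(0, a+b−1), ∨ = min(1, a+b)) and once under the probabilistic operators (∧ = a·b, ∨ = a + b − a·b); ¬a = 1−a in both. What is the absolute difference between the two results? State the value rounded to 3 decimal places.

Under bounded:
  s OR t = min(1, a+b) on (0.20, 0.43) = 0.63
  NOT q = 1 − 0.14 = 0.86
  (s OR t) OR NOT q = min(1, a+b) on (0.63, 0.86) = 1.00
  → value = 1.0000
Under probabilistic:
  s OR t = a + b − a·b on (0.2000, 0.4300) = 0.5440
  NOT q = 1 − 0.1400 = 0.8600
  (s OR t) OR NOT q = a + b − a·b on (0.5440, 0.8600) = 0.9362
  → value = 0.9362
|1.0000 − 0.9362| = 0.064

0.064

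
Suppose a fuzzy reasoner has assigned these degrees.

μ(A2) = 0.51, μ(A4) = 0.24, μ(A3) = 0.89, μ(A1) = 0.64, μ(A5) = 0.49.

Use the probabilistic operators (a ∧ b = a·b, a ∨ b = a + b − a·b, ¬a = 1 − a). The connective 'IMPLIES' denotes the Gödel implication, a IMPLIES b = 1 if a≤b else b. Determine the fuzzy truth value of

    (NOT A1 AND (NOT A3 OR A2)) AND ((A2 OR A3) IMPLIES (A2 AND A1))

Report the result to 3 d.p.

0.066

NOT A1 = 1 − 0.6400 = 0.3600
NOT A3 = 1 − 0.8900 = 0.1100
NOT A3 OR A2 = a + b − a·b on (0.1100, 0.5100) = 0.5639
NOT A1 AND (NOT A3 OR A2) = a·b on (0.3600, 0.5639) = 0.2030
A2 OR A3 = a + b − a·b on (0.5100, 0.8900) = 0.9461
A2 AND A1 = a·b on (0.5100, 0.6400) = 0.3264
(A2 OR A3) IMPLIES (A2 AND A1)  [Gödel: 1 if a≤b else b] with a=0.9461, b=0.3264 → 0.3264
(NOT A1 AND (NOT A3 OR A2)) AND ((A2 OR A3) IMPLIES (A2 AND A1)) = a·b on (0.2030, 0.3264) = 0.0663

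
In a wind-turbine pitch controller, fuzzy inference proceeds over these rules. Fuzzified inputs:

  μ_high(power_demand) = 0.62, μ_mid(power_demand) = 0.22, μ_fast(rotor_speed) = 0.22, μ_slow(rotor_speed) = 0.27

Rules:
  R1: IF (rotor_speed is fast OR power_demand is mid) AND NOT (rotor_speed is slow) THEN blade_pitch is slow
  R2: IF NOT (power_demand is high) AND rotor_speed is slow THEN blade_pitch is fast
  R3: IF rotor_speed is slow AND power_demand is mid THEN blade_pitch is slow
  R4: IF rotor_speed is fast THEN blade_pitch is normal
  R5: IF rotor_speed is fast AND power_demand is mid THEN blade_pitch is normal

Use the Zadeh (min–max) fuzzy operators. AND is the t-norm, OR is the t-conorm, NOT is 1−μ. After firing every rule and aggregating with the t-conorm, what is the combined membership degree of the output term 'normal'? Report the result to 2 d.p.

0.22

R1: (fast=0.22 OR mid=0.22) = 0.22; AND[min(a, b)] with ¬slow=1−0.27=0.73 → w = 0.22
R2: ¬high=1−0.62=0.38, slow=0.27; AND[min(a, b)] → w = 0.27
R3: slow=0.27, mid=0.22; AND[min(a, b)] → w = 0.22
R4: fast=0.22 → w = 0.22
R5: fast=0.22, mid=0.22; AND[min(a, b)] → w = 0.22
Rules with consequent 'normal': {R4, R5} → strengths 0.22, 0.22
Aggregate via t-conorm [max(a, b)]: 0.22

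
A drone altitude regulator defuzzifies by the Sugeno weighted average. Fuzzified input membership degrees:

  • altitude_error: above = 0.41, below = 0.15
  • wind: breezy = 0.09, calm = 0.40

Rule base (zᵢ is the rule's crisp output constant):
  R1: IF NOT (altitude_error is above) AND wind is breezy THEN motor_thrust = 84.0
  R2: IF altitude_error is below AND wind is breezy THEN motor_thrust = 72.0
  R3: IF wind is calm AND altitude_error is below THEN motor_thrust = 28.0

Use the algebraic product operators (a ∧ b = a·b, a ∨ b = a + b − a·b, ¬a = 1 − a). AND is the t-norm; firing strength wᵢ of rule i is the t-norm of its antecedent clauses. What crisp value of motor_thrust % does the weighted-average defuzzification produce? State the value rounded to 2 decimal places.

R1 (z=84.0): ¬above=1−0.41=0.59, breezy=0.09; AND[a·b] → w = 0.0531
R2 (z=72.0): below=0.15, breezy=0.09; AND[a·b] → w = 0.0135
R3 (z=28.0): calm=0.40, below=0.15; AND[a·b] → w = 0.0600
Weighted average = (0.0531·84.0 + 0.0135·72.0 + 0.0600·28.0) / (0.0531 + 0.0135 + 0.0600)
  = 7.1124 / 0.1266 = 56.18

56.18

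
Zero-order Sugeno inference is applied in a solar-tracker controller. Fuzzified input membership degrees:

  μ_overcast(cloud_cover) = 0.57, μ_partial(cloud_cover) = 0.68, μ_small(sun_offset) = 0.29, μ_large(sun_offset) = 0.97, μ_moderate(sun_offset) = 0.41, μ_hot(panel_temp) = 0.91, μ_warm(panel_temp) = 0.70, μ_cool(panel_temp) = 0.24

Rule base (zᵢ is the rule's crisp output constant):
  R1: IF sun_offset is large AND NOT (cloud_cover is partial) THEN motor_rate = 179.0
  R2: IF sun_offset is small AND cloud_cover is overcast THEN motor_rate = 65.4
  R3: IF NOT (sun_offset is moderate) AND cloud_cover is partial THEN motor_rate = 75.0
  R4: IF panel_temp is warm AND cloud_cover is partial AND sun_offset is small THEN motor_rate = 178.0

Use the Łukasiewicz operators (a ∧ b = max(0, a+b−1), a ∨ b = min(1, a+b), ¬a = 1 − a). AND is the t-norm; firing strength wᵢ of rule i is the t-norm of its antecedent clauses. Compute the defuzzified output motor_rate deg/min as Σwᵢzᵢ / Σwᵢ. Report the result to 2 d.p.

R1 (z=179.0): large=0.97, ¬partial=1−0.68=0.32; AND[max(0, a+b−1)] → w = 0.29
R2 (z=65.4): small=0.29, overcast=0.57; AND[max(0, a+b−1)] → w = 0.00
R3 (z=75.0): ¬moderate=1−0.41=0.59, partial=0.68; AND[max(0, a+b−1)] → w = 0.27
R4 (z=178.0): warm=0.70, partial=0.68, small=0.29; AND[max(0, a+b−1)] → w = 0.00
Weighted average = (0.29·179.0 + 0.00·65.4 + 0.27·75.0 + 0.00·178.0) / (0.29 + 0.00 + 0.27 + 0.00)
  = 72.1600 / 0.5600 = 128.86

128.86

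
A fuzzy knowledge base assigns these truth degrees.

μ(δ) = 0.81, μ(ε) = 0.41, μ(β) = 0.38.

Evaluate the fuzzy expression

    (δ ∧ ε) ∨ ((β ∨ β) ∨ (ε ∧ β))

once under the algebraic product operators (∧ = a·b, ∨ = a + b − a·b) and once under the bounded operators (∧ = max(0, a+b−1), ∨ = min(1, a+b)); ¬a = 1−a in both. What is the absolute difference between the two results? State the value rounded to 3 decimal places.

0.197

Under algebraic product:
  δ ∧ ε = a·b on (0.8100, 0.4100) = 0.3321
  β ∨ β = a + b − a·b on (0.3800, 0.3800) = 0.6156
  ε ∧ β = a·b on (0.4100, 0.3800) = 0.1558
  (β ∨ β) ∨ (ε ∧ β) = a + b − a·b on (0.6156, 0.1558) = 0.6755
  (δ ∧ ε) ∨ ((β ∨ β) ∨ (ε ∧ β)) = a + b − a·b on (0.3321, 0.6755) = 0.7833
  → value = 0.7833
Under bounded:
  δ ∧ ε = max(0, a+b−1) on (0.81, 0.41) = 0.22
  β ∨ β = min(1, a+b) on (0.38, 0.38) = 0.76
  ε ∧ β = max(0, a+b−1) on (0.41, 0.38) = 0.00
  (β ∨ β) ∨ (ε ∧ β) = min(1, a+b) on (0.76, 0.00) = 0.76
  (δ ∧ ε) ∨ ((β ∨ β) ∨ (ε ∧ β)) = min(1, a+b) on (0.22, 0.76) = 0.98
  → value = 0.9800
|0.7833 − 0.9800| = 0.197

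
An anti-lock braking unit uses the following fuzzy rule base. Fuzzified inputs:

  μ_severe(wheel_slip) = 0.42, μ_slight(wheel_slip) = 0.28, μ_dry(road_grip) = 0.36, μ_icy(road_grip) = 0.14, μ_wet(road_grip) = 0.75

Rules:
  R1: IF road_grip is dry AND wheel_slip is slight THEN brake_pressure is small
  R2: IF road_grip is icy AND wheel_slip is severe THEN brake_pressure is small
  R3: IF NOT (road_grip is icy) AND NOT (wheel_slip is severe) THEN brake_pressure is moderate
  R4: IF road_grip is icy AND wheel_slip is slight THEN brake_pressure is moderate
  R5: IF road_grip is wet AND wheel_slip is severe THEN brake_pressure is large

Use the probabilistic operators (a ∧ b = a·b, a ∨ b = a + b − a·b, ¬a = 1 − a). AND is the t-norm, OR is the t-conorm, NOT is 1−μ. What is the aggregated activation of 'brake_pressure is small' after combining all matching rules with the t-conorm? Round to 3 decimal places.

0.154

R1: dry=0.36, slight=0.28; AND[a·b] → w = 0.1008
R2: icy=0.14, severe=0.42; AND[a·b] → w = 0.0588
R3: ¬icy=1−0.14=0.86, ¬severe=1−0.42=0.58; AND[a·b] → w = 0.4988
R4: icy=0.14, slight=0.28; AND[a·b] → w = 0.0392
R5: wet=0.75, severe=0.42; AND[a·b] → w = 0.3150
Rules with consequent 'small': {R1, R2} → strengths 0.1008, 0.0588
Aggregate via t-conorm [a + b − a·b]: 0.1537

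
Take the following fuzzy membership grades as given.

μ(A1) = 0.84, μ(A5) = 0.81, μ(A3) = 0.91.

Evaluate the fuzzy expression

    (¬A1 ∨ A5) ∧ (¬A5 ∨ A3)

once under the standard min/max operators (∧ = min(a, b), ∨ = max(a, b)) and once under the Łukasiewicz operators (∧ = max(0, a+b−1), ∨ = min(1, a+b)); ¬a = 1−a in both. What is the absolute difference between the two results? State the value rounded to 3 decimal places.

0.160

Under standard min/max:
  ¬A1 = 1 − 0.84 = 0.16
  ¬A1 ∨ A5 = max(a, b) on (0.16, 0.81) = 0.81
  ¬A5 = 1 − 0.81 = 0.19
  ¬A5 ∨ A3 = max(a, b) on (0.19, 0.91) = 0.91
  (¬A1 ∨ A5) ∧ (¬A5 ∨ A3) = min(a, b) on (0.81, 0.91) = 0.81
  → value = 0.8100
Under Łukasiewicz:
  ¬A1 = 1 − 0.84 = 0.16
  ¬A1 ∨ A5 = min(1, a+b) on (0.16, 0.81) = 0.97
  ¬A5 = 1 − 0.81 = 0.19
  ¬A5 ∨ A3 = min(1, a+b) on (0.19, 0.91) = 1.00
  (¬A1 ∨ A5) ∧ (¬A5 ∨ A3) = max(0, a+b−1) on (0.97, 1.00) = 0.97
  → value = 0.9700
|0.8100 − 0.9700| = 0.160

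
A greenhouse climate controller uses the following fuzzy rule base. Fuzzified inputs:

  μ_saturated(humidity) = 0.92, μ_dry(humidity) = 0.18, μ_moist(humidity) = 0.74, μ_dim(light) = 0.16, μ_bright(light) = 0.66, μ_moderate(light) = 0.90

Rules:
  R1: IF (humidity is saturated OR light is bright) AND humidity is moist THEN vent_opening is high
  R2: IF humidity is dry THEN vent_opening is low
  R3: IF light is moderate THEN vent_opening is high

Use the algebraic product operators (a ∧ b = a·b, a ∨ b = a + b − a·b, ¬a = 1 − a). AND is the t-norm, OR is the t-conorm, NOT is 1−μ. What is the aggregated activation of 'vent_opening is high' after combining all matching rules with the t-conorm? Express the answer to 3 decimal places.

0.972

R1: (saturated=0.92 OR bright=0.66) = 0.9728; AND[a·b] with moist=0.74 → w = 0.7199
R2: dry=0.18 → w = 0.1800
R3: moderate=0.90 → w = 0.9000
Rules with consequent 'high': {R1, R3} → strengths 0.7199, 0.9000
Aggregate via t-conorm [a + b − a·b]: 0.9720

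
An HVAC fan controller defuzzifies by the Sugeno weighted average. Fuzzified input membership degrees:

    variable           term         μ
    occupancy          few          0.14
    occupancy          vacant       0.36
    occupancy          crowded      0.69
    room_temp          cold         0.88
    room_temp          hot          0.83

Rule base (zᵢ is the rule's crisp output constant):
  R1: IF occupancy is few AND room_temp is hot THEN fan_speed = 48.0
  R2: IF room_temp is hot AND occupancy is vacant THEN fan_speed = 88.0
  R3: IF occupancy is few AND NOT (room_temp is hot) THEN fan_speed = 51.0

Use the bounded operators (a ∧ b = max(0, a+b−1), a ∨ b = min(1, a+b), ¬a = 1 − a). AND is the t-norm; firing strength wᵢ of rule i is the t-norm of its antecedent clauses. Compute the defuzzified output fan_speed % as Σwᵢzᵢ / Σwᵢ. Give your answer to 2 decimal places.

R1 (z=48.0): few=0.14, hot=0.83; AND[max(0, a+b−1)] → w = 0.00
R2 (z=88.0): hot=0.83, vacant=0.36; AND[max(0, a+b−1)] → w = 0.19
R3 (z=51.0): few=0.14, ¬hot=1−0.83=0.17; AND[max(0, a+b−1)] → w = 0.00
Weighted average = (0.00·48.0 + 0.19·88.0 + 0.00·51.0) / (0.00 + 0.19 + 0.00)
  = 16.7200 / 0.1900 = 88.00

88.00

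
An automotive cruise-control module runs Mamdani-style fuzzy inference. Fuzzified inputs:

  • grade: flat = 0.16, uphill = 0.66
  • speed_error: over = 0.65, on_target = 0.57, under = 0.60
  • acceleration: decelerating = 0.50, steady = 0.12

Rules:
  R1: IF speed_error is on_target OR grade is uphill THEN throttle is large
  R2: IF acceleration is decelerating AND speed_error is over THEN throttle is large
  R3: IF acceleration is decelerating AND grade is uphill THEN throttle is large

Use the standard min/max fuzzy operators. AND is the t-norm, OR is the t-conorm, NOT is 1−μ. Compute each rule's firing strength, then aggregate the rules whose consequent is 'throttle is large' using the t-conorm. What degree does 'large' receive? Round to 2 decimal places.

R1: on_target=0.57, uphill=0.66; OR[max(a, b)] → w = 0.66
R2: decelerating=0.50, over=0.65; AND[min(a, b)] → w = 0.50
R3: decelerating=0.50, uphill=0.66; AND[min(a, b)] → w = 0.50
Rules with consequent 'large': {R1, R2, R3} → strengths 0.66, 0.50, 0.50
Aggregate via t-conorm [max(a, b)]: 0.66

0.66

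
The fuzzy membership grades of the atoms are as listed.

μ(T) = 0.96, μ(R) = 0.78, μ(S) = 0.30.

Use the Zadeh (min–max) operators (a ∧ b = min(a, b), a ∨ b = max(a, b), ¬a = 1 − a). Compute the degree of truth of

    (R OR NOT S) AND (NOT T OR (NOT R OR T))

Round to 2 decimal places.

0.78

NOT S = 1 − 0.30 = 0.70
R OR NOT S = max(a, b) on (0.78, 0.70) = 0.78
NOT T = 1 − 0.96 = 0.04
NOT R = 1 − 0.78 = 0.22
NOT R OR T = max(a, b) on (0.22, 0.96) = 0.96
NOT T OR (NOT R OR T) = max(a, b) on (0.04, 0.96) = 0.96
(R OR NOT S) AND (NOT T OR (NOT R OR T)) = min(a, b) on (0.78, 0.96) = 0.78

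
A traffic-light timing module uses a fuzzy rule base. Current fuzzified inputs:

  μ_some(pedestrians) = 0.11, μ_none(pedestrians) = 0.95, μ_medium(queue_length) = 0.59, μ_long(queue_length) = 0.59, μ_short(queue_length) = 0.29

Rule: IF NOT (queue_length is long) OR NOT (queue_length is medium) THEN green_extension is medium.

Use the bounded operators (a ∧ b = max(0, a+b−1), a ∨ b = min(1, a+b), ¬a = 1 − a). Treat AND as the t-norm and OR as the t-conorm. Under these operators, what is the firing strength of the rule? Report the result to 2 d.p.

0.82

firing strength: ¬long=1−0.59=0.41, ¬medium=1−0.59=0.41; OR[min(1, a+b)] → w = 0.82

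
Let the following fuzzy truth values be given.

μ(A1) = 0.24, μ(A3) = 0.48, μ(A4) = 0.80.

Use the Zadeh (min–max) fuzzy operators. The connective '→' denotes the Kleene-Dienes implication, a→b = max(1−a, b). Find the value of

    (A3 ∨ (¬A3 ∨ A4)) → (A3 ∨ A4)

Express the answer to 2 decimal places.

0.80

¬A3 = 1 − 0.48 = 0.52
¬A3 ∨ A4 = max(a, b) on (0.52, 0.80) = 0.80
A3 ∨ (¬A3 ∨ A4) = max(a, b) on (0.48, 0.80) = 0.80
A3 ∨ A4 = max(a, b) on (0.48, 0.80) = 0.80
(A3 ∨ (¬A3 ∨ A4)) → (A3 ∨ A4)  [Kleene-Dienes: max(1−a, b)] with a=0.80, b=0.80 → 0.80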